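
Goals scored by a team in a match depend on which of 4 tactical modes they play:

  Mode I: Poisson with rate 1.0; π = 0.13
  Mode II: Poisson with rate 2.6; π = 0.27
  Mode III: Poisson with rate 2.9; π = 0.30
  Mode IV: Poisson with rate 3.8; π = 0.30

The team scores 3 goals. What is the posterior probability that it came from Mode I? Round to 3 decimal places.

0.041

By Bayes' theorem, P(k | x) = P(Z=k) f_k(x) / Σ_j P(Z=j) f_j(x).
Evaluate each component's likelihood at the observed value:
  L_I = 0.0613132
  L_II = 0.217572
  L_III = 0.22366
  L_IV = 0.204588
Unnormalised posteriors:
  P(Z=I)·L_I = 0.13 × 0.0613132 = 0.00797072
  P(Z=II)·L_II = 0.27 × 0.217572 = 0.0587445
  P(Z=III)·L_III = 0.30 × 0.22366 = 0.0670981
  P(Z=IV)·L_IV = 0.30 × 0.204588 = 0.0613764
Normaliser: 0.00797072 + 0.0587445 + 0.0670981 + 0.0613764 = 0.19519
P(Mode I | x) = 0.00797072 / 0.19519 ≈ 0.041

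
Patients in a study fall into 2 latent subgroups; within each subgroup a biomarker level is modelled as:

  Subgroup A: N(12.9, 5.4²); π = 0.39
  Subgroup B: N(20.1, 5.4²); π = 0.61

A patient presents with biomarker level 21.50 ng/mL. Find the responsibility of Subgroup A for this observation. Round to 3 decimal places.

0.157

By Bayes' theorem, P(k | x) = π_k f_k(x) / Σ_j π_j f_j(x).
Normal densities:
  L_A = (1/(5.4·√(2π)))·exp(−(21.50−12.9)²/(2·5.4²)) = 0.073878·exp(-1.26818) = 0.0207852
  L_B = (1/(5.4·√(2π)))·exp(−(21.50−20.1)²/(2·5.4²)) = 0.073878·exp(-0.03361) = 0.0714366
Unnormalised posteriors:
  π_A·L_A = 0.39 × 0.0207852 = 0.00810624
  π_B·L_B = 0.61 × 0.0714366 = 0.0435763
Normaliser: 0.00810624 + 0.0435763 = 0.0516826
P(Subgroup A | the observation) = 0.00810624 / 0.0516826 ≈ 0.157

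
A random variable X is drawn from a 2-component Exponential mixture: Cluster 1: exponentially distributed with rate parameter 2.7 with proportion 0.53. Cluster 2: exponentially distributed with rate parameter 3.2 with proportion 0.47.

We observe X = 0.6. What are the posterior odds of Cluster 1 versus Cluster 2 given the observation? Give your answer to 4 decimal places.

Only the two components matter; the odds are (w_i f_i(x)) / (w_j f_j(x)).
Evaluate each component's likelihood at the observed value:
  p_1 = 2.7·e^(−2.7·0.6) = 2.7·e^(−1.6200) = 0.534326
  p_2 = 3.2·e^(−3.2·0.6) = 3.2·e^(−1.9200) = 0.469142
0.283193 / 0.220497 ≈ 1.2843

1.2843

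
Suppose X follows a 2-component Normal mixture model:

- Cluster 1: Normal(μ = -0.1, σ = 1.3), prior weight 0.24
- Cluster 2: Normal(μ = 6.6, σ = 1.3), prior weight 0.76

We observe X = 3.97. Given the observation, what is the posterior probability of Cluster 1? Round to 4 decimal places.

P(component k | x) = P(Z=k)·f_k(x) / marginal(x), where marginal(x) = Σ_j P(Z=j)·f_j(x).
Normal densities:
  p_1 = 0.00228324
  p_2 = 0.0396477
Weight by the priors:
  P(Z=1)·p_1 = 0.24 × 0.00228324 = 0.000547977
  P(Z=2)·p_2 = 0.76 × 0.0396477 = 0.0301322
Evidence: 0.000547977 + 0.0301322 = 0.0306802
P(Cluster 1 | 3.97) = 0.000547977 / 0.0306802 ≈ 0.0179

0.0179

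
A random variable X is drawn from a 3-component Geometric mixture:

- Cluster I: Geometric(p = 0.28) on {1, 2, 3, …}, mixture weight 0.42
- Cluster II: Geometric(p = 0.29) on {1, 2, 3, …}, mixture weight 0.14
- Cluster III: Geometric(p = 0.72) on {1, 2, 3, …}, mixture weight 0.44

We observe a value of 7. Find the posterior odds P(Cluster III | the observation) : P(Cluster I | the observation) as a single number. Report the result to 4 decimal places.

0.0093

The posterior odds equal the prior odds times the likelihood ratio: (w_i/w_j)·(f_i(x)/f_j(x)).
Geometric probabilities:
  p_I = 0.28·(1−0.28)^6 = 0.28·0.139314 = 0.0390079
  p_II = 0.29·(1−0.29)^6 = 0.29·0.1281 = 0.0371491
  p_III = 0.72·(1−0.72)^6 = 0.72·0.00048189 = 0.000346961
0.000152663 / 0.0163833 ≈ 0.0093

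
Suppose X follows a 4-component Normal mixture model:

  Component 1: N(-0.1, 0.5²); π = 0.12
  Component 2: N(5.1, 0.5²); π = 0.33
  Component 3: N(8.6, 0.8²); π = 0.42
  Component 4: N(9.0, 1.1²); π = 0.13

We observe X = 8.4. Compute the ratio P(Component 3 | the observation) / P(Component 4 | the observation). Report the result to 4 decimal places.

4.9962

Posterior odds = (P(Z=i) f_i(x)) / (P(Z=j) f_j(x)); the normalising sum cancels.
Evaluate each component's likelihood at the observed value:
  L_1 = (1/(0.5·√(2π)))·exp(−(8.4−-0.1)²/(2·0.5²)) = 0.797885·exp(-144.50000) = 1.40084e-63
  L_2 = (1/(0.5·√(2π)))·exp(−(8.4−5.1)²/(2·0.5²)) = 0.797885·exp(-21.78000) = 2.77336e-10
  L_3 = (1/(0.8·√(2π)))·exp(−(8.4−8.6)²/(2·0.8²)) = 0.498678·exp(-0.03125) = 0.483335
  L_4 = (1/(1.1·√(2π)))·exp(−(8.4−9.0)²/(2·1.1²)) = 0.362675·exp(-0.14876) = 0.312544
Posterior odds = (P(Z=3)·L_3) / (P(Z=4)·L_4) = (0.42·0.483335) / (0.13·0.312544) = 0.203001 / 0.0406308 ≈ 4.9962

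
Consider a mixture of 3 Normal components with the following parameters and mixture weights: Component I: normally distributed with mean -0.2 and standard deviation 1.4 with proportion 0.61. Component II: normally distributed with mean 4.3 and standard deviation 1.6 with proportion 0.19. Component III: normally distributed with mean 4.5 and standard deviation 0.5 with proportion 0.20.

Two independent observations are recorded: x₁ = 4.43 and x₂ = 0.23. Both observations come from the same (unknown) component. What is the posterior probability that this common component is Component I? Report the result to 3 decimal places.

P(component k | x) = P(Z=k)·f_k(x) / marginal(x), where marginal(x) = Σ_j P(Z=j)·f_j(x).
Since both observations come from the same component, the likelihood for component k is f_k(x₁)·f_k(x₂).
  f_I = [0.00120171] × [0.27183] = 0.000326661
  f_II = [0.248517] × [0.00981077] = 0.00243815
  f_III = [0.790103] × [1.16157e-16] = 9.17758e-17
Multiply by the mixture weights:
  P(Z=I)·f_I = 0.61 × 0.000326661 = 0.000199263
  P(Z=II)·f_II = 0.19 × 0.00243815 = 0.000463248
  P(Z=III)·f_III = 0.20 × 9.17758e-17 = 1.83552e-17
Sum: 0.000199263 + 0.000463248 + 1.83552e-17 = 0.000662511
P(Component I | x₁, x₂) ≈ 0.301

0.301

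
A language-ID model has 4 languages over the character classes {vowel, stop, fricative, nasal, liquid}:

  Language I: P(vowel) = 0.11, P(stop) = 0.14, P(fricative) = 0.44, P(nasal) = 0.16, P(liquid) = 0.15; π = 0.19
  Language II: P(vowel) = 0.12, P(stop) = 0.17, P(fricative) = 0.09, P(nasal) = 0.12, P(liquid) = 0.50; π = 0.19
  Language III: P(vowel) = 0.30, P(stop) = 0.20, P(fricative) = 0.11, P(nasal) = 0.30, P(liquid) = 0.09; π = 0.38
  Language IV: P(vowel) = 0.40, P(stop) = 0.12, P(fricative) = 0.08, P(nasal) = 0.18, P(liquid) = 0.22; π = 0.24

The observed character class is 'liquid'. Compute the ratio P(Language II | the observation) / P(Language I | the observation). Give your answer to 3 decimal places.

3.333

Only the two components matter; the odds are (w_i f_i(x)) / (w_j f_j(x)).
Component likelihoods at x = 'liquid':
  p_I = 0.15
  p_II = 0.5
  p_III = 0.09
  p_IV = 0.22
Posterior odds = (w_II·p_II) / (w_I·p_I) = (0.19·0.5) / (0.19·0.15) = 0.095 / 0.0285 ≈ 3.333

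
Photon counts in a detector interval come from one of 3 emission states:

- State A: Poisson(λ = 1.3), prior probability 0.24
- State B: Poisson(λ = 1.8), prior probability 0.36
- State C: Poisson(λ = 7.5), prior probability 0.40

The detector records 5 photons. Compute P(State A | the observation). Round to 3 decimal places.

0.037

Apply Bayes' rule: the posterior for each component is proportional to its prior times its likelihood at x.
Poisson probabilities:
  L_A = e^(−1.3)·1.3^5/5! = 0.00843243
  L_B = e^(−1.8)·1.8^5/5! = 0.0260286
  L_C = e^(−7.5)·7.5^5/5! = 0.109375
Unnormalised posteriors:
  P(Z=A)·L_A = 0.24 × 0.00843243 = 0.00202378
  P(Z=B)·L_B = 0.36 × 0.0260286 = 0.0093703
  P(Z=C)·L_C = 0.40 × 0.109375 = 0.0437498
Denominator: 0.00202378 + 0.0093703 + 0.0437498 = 0.0551439
So the posterior for State A is 0.00202378 / 0.0551439 ≈ 0.037.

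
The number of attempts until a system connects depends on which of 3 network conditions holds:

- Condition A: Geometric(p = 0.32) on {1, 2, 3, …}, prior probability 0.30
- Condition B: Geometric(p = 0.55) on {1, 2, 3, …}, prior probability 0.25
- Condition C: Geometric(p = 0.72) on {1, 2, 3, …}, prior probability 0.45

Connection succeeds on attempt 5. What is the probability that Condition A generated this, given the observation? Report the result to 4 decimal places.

0.7290

Apply Bayes' rule: the posterior for each component is proportional to its prior times its likelihood at x.
Geometric probabilities:
  p_A = 0.32·(1−0.32)^4 = 0.32·0.213814 = 0.0684204
  p_B = 0.55·(1−0.55)^4 = 0.55·0.0410062 = 0.0225534
  p_C = 0.72·(1−0.72)^4 = 0.72·0.00614656 = 0.00442552
Unnormalised posteriors:
  π_A·p_A = 0.30 × 0.0684204 = 0.0205261
  π_B·p_B = 0.25 × 0.0225534 = 0.00563836
  π_C·p_C = 0.45 × 0.00442552 = 0.00199149
Sum: 0.0205261 + 0.00563836 + 0.00199149 = 0.028156
So the posterior for Condition A is 0.0205261 / 0.028156 ≈ 0.7290.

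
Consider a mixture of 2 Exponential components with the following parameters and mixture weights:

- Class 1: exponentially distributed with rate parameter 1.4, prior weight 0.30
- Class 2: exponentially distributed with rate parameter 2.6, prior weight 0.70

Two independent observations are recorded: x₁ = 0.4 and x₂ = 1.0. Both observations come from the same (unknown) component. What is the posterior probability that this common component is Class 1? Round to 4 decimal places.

0.4000

Apply Bayes' rule: the posterior for each component is proportional to its prior times its likelihood at x.
Since both observations come from the same component, the likelihood for component k is f_k(x₁)·f_k(x₂).
  p_1 = [0.799693] × [0.345236] = 0.276083
  p_2 = [0.918982] × [0.193111] = 0.177466
Weight by the priors:
  π_1·p_1 = 0.30 × 0.276083 = 0.0828248
  π_2·p_2 = 0.70 × 0.177466 = 0.124226
Normaliser: 0.0828248 + 0.124226 = 0.207051
P(Class 1 | x₁,x₂) ≈ 0.4000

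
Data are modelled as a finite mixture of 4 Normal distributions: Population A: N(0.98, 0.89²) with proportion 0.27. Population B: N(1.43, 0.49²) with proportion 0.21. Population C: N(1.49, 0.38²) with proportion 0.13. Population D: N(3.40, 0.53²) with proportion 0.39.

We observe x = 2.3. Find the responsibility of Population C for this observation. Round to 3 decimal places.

Posterior ∝ prior × likelihood, so P(k | x) ∝ P(Z=k) f_k(x); normalise over all components.
Evaluate each component's likelihood at the observed value:
  p_A = 0.14923
  p_B = 0.168334
  p_C = 0.108265
  p_D = 0.0873483
Unnormalised posteriors:
  P(Z=A)·p_A = 0.27 × 0.14923 = 0.0402921
  P(Z=B)·p_B = 0.21 × 0.168334 = 0.0353501
  P(Z=C)·p_C = 0.13 × 0.108265 = 0.0140745
  P(Z=D)·p_D = 0.39 × 0.0873483 = 0.0340658
Marginal: 0.0402921 + 0.0353501 + 0.0140745 + 0.0340658 = 0.123783
So the posterior for Population C is 0.0140745 / 0.123783 ≈ 0.114.

0.114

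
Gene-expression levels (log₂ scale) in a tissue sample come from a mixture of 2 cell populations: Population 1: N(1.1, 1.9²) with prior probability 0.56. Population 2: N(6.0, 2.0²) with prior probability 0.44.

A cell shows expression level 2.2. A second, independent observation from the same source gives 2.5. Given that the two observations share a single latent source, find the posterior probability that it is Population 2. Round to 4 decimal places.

P(component k | x) = π_k·f_k(x) / marginal(x), where marginal(x) = Σ_j π_j·f_j(x).
Since both observations come from the same component, the likelihood for component k is f_k(x₁)·f_k(x₂).
  f_1 = [0.177571] × [0.160051] = 0.0284205
  f_2 = [0.0328079] × [0.0431387] = 0.00141529
Prior × likelihood for each component:
  π_1·f_1 = 0.56 × 0.0284205 = 0.0159155
  π_2·f_2 = 0.44 × 0.00141529 = 0.000622727
Denominator: 0.0159155 + 0.000622727 = 0.0165382
P(Population 2 | x) ≈ 0.0377

0.0377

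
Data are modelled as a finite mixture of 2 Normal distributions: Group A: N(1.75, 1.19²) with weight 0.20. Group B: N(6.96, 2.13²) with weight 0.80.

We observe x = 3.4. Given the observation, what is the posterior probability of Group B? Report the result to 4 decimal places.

0.5911

Posterior ∝ prior × likelihood, so P(k | x) ∝ π_k f_k(x); normalise over all components.
Component likelihoods at x = 3.4:
  f_A = (1/(1.19·√(2π)))·exp(−(3.4−1.75)²/(2·1.19²)) = 0.335246·exp(-0.96127) = 0.128201
  f_B = (1/(2.13·√(2π)))·exp(−(3.4−6.96)²/(2·2.13²)) = 0.187297·exp(-1.39672) = 0.0463384
Unnormalised posteriors:
  π_A·f_A = 0.20 × 0.128201 = 0.0256401
  π_B·f_B = 0.80 × 0.0463384 = 0.0370707
Normaliser: 0.0256401 + 0.0370707 = 0.0627108
So the posterior for Group B is 0.0370707 / 0.0627108 ≈ 0.5911.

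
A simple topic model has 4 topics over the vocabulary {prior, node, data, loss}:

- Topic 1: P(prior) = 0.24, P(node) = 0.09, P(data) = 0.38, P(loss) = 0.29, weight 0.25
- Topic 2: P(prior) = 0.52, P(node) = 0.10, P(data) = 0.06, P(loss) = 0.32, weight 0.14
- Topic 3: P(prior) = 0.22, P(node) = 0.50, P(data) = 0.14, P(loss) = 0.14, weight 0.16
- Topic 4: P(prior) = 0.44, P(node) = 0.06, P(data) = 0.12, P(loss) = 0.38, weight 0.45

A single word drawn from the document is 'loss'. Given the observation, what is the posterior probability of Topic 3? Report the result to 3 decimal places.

Apply Bayes' rule: the posterior for each component is proportional to its prior times its likelihood at x.
Categorical probabilities:
  L_1 = P(loss | comp) = 0.29
  L_2 = P(loss | comp) = 0.32
  L_3 = P(loss | comp) = 0.14
  L_4 = P(loss | comp) = 0.38
Prior × likelihood for each component:
  w_1·L_1 = 0.25 × 0.29 = 0.0725
  w_2·L_2 = 0.14 × 0.32 = 0.0448
  w_3·L_3 = 0.16 × 0.14 = 0.0224
  w_4·L_4 = 0.45 × 0.38 = 0.171
Sum: 0.0725 + 0.0448 + 0.0224 + 0.171 = 0.3107
P(Topic 3 | the observation) = 0.0224 / 0.3107 ≈ 0.072

0.072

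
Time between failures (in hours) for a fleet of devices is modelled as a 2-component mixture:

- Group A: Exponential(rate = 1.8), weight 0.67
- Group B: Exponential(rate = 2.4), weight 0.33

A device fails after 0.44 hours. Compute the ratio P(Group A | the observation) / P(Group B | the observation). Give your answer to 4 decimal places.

1.9828

Posterior odds = (π_i f_i(x)) / (π_j f_j(x)); the normalising sum cancels.
Exponential densities:
  p_A = 1.8·e^(−1.8·0.44) = 1.8·e^(−0.7920) = 0.815288
  p_B = 2.4·e^(−2.4·0.44) = 2.4·e^(−1.0560) = 0.834827
Odds = (0.67/0.33) × (0.815288/0.834827) = 2.0303 × 0.976596 ≈ 1.9828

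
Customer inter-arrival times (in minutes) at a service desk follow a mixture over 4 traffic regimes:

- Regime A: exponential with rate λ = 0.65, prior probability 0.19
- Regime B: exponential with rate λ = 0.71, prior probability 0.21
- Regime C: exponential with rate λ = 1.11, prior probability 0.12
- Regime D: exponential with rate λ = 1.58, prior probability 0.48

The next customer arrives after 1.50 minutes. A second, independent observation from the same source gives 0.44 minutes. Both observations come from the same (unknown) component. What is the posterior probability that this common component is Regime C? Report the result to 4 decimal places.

0.1401

Apply Bayes' rule: the posterior for each component is proportional to its prior times its likelihood at x.
Since both observations come from the same component, the likelihood for component k is f_k(x₁)·f_k(x₂).
  L_A = [0.65·e^(−0.65·1.50) = 0.65·e^(−0.9750) = 0.245175] × [0.488321] = 0.119724
  L_B = [0.71·e^(−0.71·1.50) = 0.71·e^(−1.0650) = 0.244757] × [0.519499] = 0.127151
  L_C = [1.11·e^(−1.11·1.50) = 1.11·e^(−1.6650) = 0.210002] × [0.681104] = 0.143033
  L_D = [1.58·e^(−1.58·1.50) = 1.58·e^(−2.3700) = 0.1477] × [0.78838] = 0.116443
Multiply by the mixture weights:
  π_A·L_A = 0.19 × 0.119724 = 0.0227476
  π_B·L_B = 0.21 × 0.127151 = 0.0267017
  π_C·L_C = 0.12 × 0.143033 = 0.017164
  π_D·L_D = 0.48 × 0.116443 = 0.0558928
Normaliser: 0.0227476 + 0.0267017 + 0.017164 + 0.0558928 = 0.122506
So the posterior for Regime C is 0.017164 / 0.122506 ≈ 0.1401.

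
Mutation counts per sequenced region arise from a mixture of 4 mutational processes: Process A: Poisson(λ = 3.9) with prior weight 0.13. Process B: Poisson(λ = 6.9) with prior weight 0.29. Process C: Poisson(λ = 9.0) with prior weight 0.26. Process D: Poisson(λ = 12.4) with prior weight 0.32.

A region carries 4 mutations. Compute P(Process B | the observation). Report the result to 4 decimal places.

Apply Bayes' rule: the posterior for each component is proportional to its prior times its likelihood at x.
Evaluate each component's likelihood at the observed value:
  L_A = e^(−3.9)·3.9^4/4! = 0.195119
  L_B = e^(−6.9)·6.9^4/4! = 0.0951816
  L_C = e^(−9.0)·9.0^4/4! = 0.0337372
  L_D = e^(−12.4)·12.4^4/4! = 0.00405718
Unnormalised posteriors:
  π_A·L_A = 0.13 × 0.195119 = 0.0253654
  π_B·L_B = 0.29 × 0.0951816 = 0.0276027
  π_C·L_C = 0.26 × 0.0337372 = 0.00877166
  π_D·L_D = 0.32 × 0.00405718 = 0.0012983
Normaliser: 0.0253654 + 0.0276027 + 0.00877166 + 0.0012983 = 0.0630381
So the posterior for Process B is 0.0276027 / 0.0630381 ≈ 0.4379.

0.4379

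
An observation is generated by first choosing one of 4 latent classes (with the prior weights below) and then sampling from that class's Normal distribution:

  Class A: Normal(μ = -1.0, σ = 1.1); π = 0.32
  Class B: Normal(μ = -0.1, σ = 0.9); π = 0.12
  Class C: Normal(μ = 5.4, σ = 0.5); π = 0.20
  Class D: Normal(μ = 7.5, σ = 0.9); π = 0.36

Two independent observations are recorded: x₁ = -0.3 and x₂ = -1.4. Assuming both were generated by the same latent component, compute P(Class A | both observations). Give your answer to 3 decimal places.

0.799

Apply Bayes' rule: the posterior for each component is proportional to its prior times its likelihood at x.
Since both observations come from the same component, the likelihood for component k is f_k(x₁)·f_k(x₂).
  f_A = [(1/(1.1·√(2π)))·exp(−(-0.3−-1.0)²/(2·1.1²)) = 0.362675·exp(-0.20248) = 0.296198] × [0.339472] = 0.100551
  f_B = [(1/(0.9·√(2π)))·exp(−(-0.3−-0.1)²/(2·0.9²)) = 0.443269·exp(-0.02469) = 0.432458] × [0.156173] = 0.0675385
  f_C = [(1/(0.5·√(2π)))·exp(−(-0.3−5.4)²/(2·0.5²)) = 0.797885·exp(-64.98000) = 4.80269e-29] × [5.47503e-41] = 2.62949e-69
  f_D = [(1/(0.9·√(2π)))·exp(−(-0.3−7.5)²/(2·0.9²)) = 0.443269·exp(-37.55556) = 2.17019e-17] × [2.58114e-22] = 5.60156e-39
Weight by the priors:
  w_A·f_A = 0.32 × 0.100551 = 0.0321762
  w_B·f_B = 0.12 × 0.0675385 = 0.00810462
  w_C·f_C = 0.20 × 2.62949e-69 = 5.25897e-70
  w_D·f_D = 0.36 × 5.60156e-39 = 2.01656e-39
Denominator: 0.0321762 + 0.00810462 + 5.25897e-70 + 2.01656e-39 = 0.0402809
Responsibility of Class A: 0.0321762 / 0.0402809 ≈ 0.799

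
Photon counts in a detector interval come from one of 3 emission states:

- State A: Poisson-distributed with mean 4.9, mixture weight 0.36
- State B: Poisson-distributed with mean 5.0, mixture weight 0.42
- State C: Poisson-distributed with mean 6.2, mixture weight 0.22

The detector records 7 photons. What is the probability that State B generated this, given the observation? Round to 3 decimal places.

0.395

The responsibility of component k is π_k f_k(x) divided by Σ_j π_j f_j(x).
Poisson probabilities:
  L_A = e^(−4.9)·4.9^7/7! = 0.100207
  L_B = e^(−5.0)·5.0^7/7! = 0.104445
  L_C = e^(−6.2)·6.2^7/7! = 0.141803
Multiply by the mixture weights:
  π_A·L_A = 0.36 × 0.100207 = 0.0360746
  π_B·L_B = 0.42 × 0.104445 = 0.0438668
  π_C·L_C = 0.22 × 0.141803 = 0.0311967
Marginal: 0.0360746 + 0.0438668 + 0.0311967 = 0.111138
P(State B | x) ≈ 0.395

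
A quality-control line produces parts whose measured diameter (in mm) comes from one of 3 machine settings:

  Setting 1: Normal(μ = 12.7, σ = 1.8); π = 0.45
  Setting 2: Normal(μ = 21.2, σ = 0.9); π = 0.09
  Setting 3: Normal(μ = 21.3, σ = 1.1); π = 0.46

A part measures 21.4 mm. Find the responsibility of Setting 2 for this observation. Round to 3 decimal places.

By Bayes' theorem, P(k | x) = π_k f_k(x) / Σ_j π_j f_j(x).
Component likelihoods at x = 21.4 mm:
  L_1 = 1.87429e-06
  L_2 = 0.432458
  L_3 = 0.361179
Multiply by the mixture weights:
  π_1·L_1 = 0.45 × 1.87429e-06 = 8.4343e-07
  π_2·L_2 = 0.09 × 0.432458 = 0.0389212
  π_3·L_3 = 0.46 × 0.361179 = 0.166142
Normaliser: 8.4343e-07 + 0.0389212 + 0.166142 = 0.205065
P(Setting 2 | x) = 0.0389212 / 0.205065 ≈ 0.190

0.190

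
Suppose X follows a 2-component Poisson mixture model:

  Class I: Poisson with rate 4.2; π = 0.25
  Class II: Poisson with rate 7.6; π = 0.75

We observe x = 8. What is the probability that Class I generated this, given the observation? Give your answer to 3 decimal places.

The responsibility of component k is P(Z=k) f_k(x) divided by Σ_j P(Z=j) f_j(x).
Evaluate each component's likelihood at the observed value:
  L_I = 0.0360111
  L_II = 0.13815
Multiply by the mixture weights:
  P(Z=I)·L_I = 0.25 × 0.0360111 = 0.00900279
  P(Z=II)·L_II = 0.75 × 0.13815 = 0.103612
Sum: 0.00900279 + 0.103612 = 0.112615
Responsibility of Class I: 0.00900279 / 0.112615 ≈ 0.080

0.080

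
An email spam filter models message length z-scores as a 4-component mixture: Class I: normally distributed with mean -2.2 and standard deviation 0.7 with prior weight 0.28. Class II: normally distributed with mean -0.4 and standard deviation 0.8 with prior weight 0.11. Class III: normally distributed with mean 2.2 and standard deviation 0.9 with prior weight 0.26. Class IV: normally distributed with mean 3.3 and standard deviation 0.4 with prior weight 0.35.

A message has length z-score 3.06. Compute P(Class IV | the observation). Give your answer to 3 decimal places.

0.800

By Bayes' theorem, P(k | x) = P(Z=k) f_k(x) / Σ_j P(Z=j) f_j(x).
Normal densities:
  f_I = 3.12395e-13
  f_II = 4.32459e-05
  f_III = 0.280798
  f_IV = 0.833062
Prior × likelihood for each component:
  P(Z=I)·f_I = 0.28 × 3.12395e-13 = 8.74706e-14
  P(Z=II)·f_II = 0.11 × 4.32459e-05 = 4.75705e-06
  P(Z=III)·f_III = 0.26 × 0.280798 = 0.0730074
  P(Z=IV)·f_IV = 0.35 × 0.833062 = 0.291572
Marginal: 8.74706e-14 + 4.75705e-06 + 0.0730074 + 0.291572 = 0.364584
So the posterior for Class IV is 0.291572 / 0.364584 ≈ 0.800.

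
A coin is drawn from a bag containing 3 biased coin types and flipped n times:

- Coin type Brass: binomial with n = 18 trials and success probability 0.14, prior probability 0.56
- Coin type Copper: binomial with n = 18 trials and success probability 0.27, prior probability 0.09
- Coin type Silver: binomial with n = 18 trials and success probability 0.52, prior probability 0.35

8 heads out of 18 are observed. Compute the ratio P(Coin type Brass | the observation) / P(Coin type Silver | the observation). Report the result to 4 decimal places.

0.0151

Since P(k|x) ∝ P(Z=k) f_k(x), the posterior odds are P(Z=i) f_i(x) / (P(Z=j) f_j(x)).
Component likelihoods at x = 8 heads out of 18:
  L_Brass = 0.00142911
  L_Copper = 0.0531124
  L_Silver = 0.151879
Odds = (0.56/0.35) × (0.00142911/0.151879) = 1.6 × 0.00940957 ≈ 0.0151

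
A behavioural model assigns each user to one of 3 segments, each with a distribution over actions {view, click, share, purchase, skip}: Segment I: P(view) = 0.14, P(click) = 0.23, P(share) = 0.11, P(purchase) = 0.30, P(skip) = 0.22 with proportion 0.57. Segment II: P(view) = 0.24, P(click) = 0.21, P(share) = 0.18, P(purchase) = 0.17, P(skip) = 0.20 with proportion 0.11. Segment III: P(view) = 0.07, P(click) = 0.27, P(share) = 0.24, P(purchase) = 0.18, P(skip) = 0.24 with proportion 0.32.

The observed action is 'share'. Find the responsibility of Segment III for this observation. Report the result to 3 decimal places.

0.482

The responsibility of component k is π_k f_k(x) divided by Σ_j π_j f_j(x).
Categorical probabilities:
  f_I = P(share | comp) = 0.11
  f_II = P(share | comp) = 0.18
  f_III = P(share | comp) = 0.24
Weight by the priors:
  π_I·f_I = 0.57 × 0.11 = 0.0627
  π_II·f_II = 0.11 × 0.18 = 0.0198
  π_III·f_III = 0.32 × 0.24 = 0.0768
Normaliser: 0.0627 + 0.0198 + 0.0768 = 0.1593
So the posterior for Segment III is 0.0768 / 0.1593 ≈ 0.482.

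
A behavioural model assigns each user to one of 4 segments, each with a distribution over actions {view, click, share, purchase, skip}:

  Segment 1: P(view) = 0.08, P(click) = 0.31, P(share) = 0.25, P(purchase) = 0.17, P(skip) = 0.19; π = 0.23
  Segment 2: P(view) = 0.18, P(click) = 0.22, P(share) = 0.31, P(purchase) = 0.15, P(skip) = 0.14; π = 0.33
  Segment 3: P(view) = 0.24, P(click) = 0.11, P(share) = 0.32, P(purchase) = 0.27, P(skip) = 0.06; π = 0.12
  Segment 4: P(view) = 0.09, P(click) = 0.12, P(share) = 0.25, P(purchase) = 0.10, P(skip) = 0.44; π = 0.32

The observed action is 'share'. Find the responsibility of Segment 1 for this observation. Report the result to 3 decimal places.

0.207

Posterior ∝ prior × likelihood, so P(k | x) ∝ w_k f_k(x); normalise over all components.
Categorical probabilities:
  f_1 = 0.25
  f_2 = 0.31
  f_3 = 0.32
  f_4 = 0.25
Multiply by the mixture weights:
  w_1·f_1 = 0.23 × 0.25 = 0.0575
  w_2·f_2 = 0.33 × 0.31 = 0.1023
  w_3·f_3 = 0.12 × 0.32 = 0.0384
  w_4·f_4 = 0.32 × 0.25 = 0.08
Marginal: 0.0575 + 0.1023 + 0.0384 + 0.08 = 0.2782
Responsibility of Segment 1: 0.0575 / 0.2782 ≈ 0.207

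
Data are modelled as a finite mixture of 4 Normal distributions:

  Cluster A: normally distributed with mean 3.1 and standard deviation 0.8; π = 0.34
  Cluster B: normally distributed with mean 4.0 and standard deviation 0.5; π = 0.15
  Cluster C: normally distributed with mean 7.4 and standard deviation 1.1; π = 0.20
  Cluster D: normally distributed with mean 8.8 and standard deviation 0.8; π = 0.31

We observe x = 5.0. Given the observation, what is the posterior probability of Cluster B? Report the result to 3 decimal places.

0.491

Posterior ∝ prior × likelihood, so P(k | x) ∝ π_k f_k(x); normalise over all components.
Component likelihoods at x = 5.0:
  f_A = (1/(0.8·√(2π)))·exp(−(5.0−3.1)²/(2·0.8²)) = 0.498678·exp(-2.82031) = 0.0297149
  f_B = (1/(0.5·√(2π)))·exp(−(5.0−4.0)²/(2·0.5²)) = 0.797885·exp(-2.00000) = 0.107982
  f_C = (1/(1.1·√(2π)))·exp(−(5.0−7.4)²/(2·1.1²)) = 0.362675·exp(-2.38017) = 0.0335602
  f_D = (1/(0.8·√(2π)))·exp(−(5.0−8.8)²/(2·0.8²)) = 0.498678·exp(-11.28125) = 6.28688e-06
Weight by the priors:
  π_A·f_A = 0.34 × 0.0297149 = 0.0101031
  π_B·f_B = 0.15 × 0.107982 = 0.0161973
  π_C·f_C = 0.20 × 0.0335602 = 0.00671204
  π_D·f_D = 0.31 × 6.28688e-06 = 1.94893e-06
Marginal: 0.0101031 + 0.0161973 + 0.00671204 + 1.94893e-06 = 0.0330143
P(Cluster B | 5.0) = 0.0161973 / 0.0330143 ≈ 0.491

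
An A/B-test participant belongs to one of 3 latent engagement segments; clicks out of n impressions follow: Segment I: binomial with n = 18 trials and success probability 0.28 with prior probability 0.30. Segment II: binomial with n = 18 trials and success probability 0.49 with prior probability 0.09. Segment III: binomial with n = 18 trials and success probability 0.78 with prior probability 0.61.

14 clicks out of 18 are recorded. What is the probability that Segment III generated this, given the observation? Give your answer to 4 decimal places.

P(component k | x) = π_k·f_k(x) / marginal(x), where marginal(x) = Σ_j π_j·f_j(x).
Component likelihoods at x = 14 clicks out of 18:
  f_I = 1.49714e-05
  f_II = 0.00952242
  f_III = 0.221175
Unnormalised posteriors:
  π_I·f_I = 0.30 × 1.49714e-05 = 4.49143e-06
  π_II·f_II = 0.09 × 0.00952242 = 0.000857018
  π_III·f_III = 0.61 × 0.221175 = 0.134917
Normaliser: 4.49143e-06 + 0.000857018 + 0.134917 = 0.135778
P(Segment III | data) ≈ 0.9937

0.9937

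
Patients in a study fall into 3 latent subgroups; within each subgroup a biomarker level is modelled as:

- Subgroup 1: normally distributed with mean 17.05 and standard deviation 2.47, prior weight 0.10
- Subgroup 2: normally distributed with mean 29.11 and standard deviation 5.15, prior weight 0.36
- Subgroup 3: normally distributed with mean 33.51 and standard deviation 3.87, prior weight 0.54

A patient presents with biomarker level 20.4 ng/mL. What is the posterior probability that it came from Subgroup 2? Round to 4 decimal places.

P(component k | x) = P(Z=k)·f_k(x) / marginal(x), where marginal(x) = Σ_j P(Z=j)·f_j(x).
Component likelihoods at x = 20.4 ng/mL:
  p_1 = (1/(2.47·√(2π)))·exp(−(20.4−17.05)²/(2·2.47²)) = 0.161515·exp(-0.91974) = 0.0643835
  p_2 = (1/(5.15·√(2π)))·exp(−(20.4−29.11)²/(2·5.15²)) = 0.077465·exp(-1.43018) = 0.0185345
  p_3 = (1/(3.87·√(2π)))·exp(−(20.4−33.51)²/(2·3.87²)) = 0.103086·exp(-5.73791) = 0.000332092
Unnormalised posteriors:
  P(Z=1)·p_1 = 0.10 × 0.0643835 = 0.00643835
  P(Z=2)·p_2 = 0.36 × 0.0185345 = 0.00667244
  P(Z=3)·p_3 = 0.54 × 0.000332092 = 0.00017933
Normaliser: 0.00643835 + 0.00667244 + 0.00017933 = 0.0132901
Responsibility of Subgroup 2: 0.00667244 / 0.0132901 ≈ 0.5021

0.5021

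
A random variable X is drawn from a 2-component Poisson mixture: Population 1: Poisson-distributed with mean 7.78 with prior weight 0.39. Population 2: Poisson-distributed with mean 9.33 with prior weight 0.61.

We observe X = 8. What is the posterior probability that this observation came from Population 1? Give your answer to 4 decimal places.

0.4132

Posterior ∝ prior × likelihood, so P(k | x) ∝ P(Z=k) f_k(x); normalise over all components.
Evaluate each component's likelihood at the observed value:
  f_1 = 0.139157
  f_2 = 0.126347
Weight by the priors:
  P(Z=1)·f_1 = 0.39 × 0.139157 = 0.0542712
  P(Z=2)·f_2 = 0.61 × 0.126347 = 0.0770717
Sum: 0.0542712 + 0.0770717 = 0.131343
Responsibility of Population 1: 0.0542712 / 0.131343 ≈ 0.4132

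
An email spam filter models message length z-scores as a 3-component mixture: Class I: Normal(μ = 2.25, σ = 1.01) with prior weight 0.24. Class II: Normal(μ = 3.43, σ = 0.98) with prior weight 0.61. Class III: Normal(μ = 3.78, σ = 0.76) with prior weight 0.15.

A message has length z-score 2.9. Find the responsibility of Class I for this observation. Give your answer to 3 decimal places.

0.232

By Bayes' theorem, P(k | x) = P(Z=k) f_k(x) / Σ_j P(Z=j) f_j(x).
Component likelihoods at x = 2.9:
  f_I = (1/(1.01·√(2π)))·exp(−(2.9−2.25)²/(2·1.01²)) = 0.394992·exp(-0.20709) = 0.321108
  f_II = (1/(0.98·√(2π)))·exp(−(2.9−3.43)²/(2·0.98²)) = 0.407084·exp(-0.14624) = 0.3517
  f_III = (1/(0.76·√(2π)))·exp(−(2.9−3.78)²/(2·0.76²)) = 0.524924·exp(-0.67036) = 0.268511
Weight by the priors:
  P(Z=I)·f_I = 0.24 × 0.321108 = 0.077066
  P(Z=II)·f_II = 0.61 × 0.3517 = 0.214537
  P(Z=III)·f_III = 0.15 × 0.268511 = 0.0402767
Sum: 0.077066 + 0.214537 + 0.0402767 = 0.33188
So the posterior for Class I is 0.077066 / 0.33188 ≈ 0.232.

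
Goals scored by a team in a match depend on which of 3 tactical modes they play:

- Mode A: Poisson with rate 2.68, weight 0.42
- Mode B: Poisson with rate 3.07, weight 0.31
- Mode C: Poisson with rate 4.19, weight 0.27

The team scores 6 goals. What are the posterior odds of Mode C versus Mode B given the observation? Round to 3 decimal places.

1.837

Only the two components matter; the odds are (w_i f_i(x)) / (w_j f_j(x)).
Evaluate each component's likelihood at the observed value:
  p_A = 0.0352831
  p_B = 0.0539776
  p_C = 0.11383
Posterior odds = (w_C·p_C) / (w_B·p_B) = (0.27·0.11383) / (0.31·0.0539776) = 0.0307342 / 0.0167331 ≈ 1.837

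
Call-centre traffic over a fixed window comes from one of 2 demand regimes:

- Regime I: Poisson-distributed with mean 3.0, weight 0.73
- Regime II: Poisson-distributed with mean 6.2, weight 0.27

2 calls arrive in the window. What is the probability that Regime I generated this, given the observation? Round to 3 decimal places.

The responsibility of component k is π_k f_k(x) divided by Σ_j π_j f_j(x).
Component likelihoods at x = 2 calls:
  L_I = 0.224042
  L_II = 0.0390057
Multiply by the mixture weights:
  π_I·L_I = 0.73 × 0.224042 = 0.163551
  π_II·L_II = 0.27 × 0.0390057 = 0.0105315
Marginal: 0.163551 + 0.0105315 = 0.174082
P(Regime I | data) ≈ 0.940

0.940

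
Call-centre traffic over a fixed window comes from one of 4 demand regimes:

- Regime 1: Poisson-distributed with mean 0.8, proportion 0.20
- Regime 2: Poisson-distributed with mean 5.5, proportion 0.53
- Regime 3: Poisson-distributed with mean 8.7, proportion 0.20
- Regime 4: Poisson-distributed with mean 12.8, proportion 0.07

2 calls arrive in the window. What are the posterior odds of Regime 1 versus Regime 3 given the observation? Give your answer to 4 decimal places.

22.8070

The posterior odds equal the prior odds times the likelihood ratio: (π_i/π_j)·(f_i(x)/f_j(x)).
Component likelihoods at x = 2 calls:
  p_1 = e^(−0.8)·0.8^2/2! = 0.143785
  p_2 = e^(−5.5)·5.5^2/2! = 0.0618124
  p_3 = e^(−8.7)·8.7^2/2! = 0.00630444
  p_4 = e^(−12.8)·12.8^2/2! = 0.000226162
Odds = (0.20/0.20) × (0.143785/0.00630444) = 1 × 22.807 ≈ 22.8070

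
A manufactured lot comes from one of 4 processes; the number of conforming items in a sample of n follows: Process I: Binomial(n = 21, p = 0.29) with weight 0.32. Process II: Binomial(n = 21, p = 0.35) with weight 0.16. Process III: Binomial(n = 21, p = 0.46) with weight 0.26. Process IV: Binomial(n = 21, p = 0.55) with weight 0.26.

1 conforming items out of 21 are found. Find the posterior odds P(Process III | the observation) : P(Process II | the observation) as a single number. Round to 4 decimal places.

0.0524

Only the two components matter; the odds are (π_i f_i(x)) / (π_j f_j(x)).
Component likelihoods at x = 1 conforming items out of 21:
  L_I = C(21,1)·0.29^1·0.71^20 = 21·0.29·0.00105966 = 0.00645334
  L_II = C(21,1)·0.35^1·0.65^20 = 21·0.35·0.000181245 = 0.00133215
  L_III = C(21,1)·0.46^1·0.54^20 = 21·0.46·4.44504e-06 = 4.2939e-05
  L_IV = C(21,1)·0.55^1·0.45^20 = 21·0.55·1.15945e-07 = 1.33916e-06
1.11642e-05 / 0.000213145 ≈ 0.0524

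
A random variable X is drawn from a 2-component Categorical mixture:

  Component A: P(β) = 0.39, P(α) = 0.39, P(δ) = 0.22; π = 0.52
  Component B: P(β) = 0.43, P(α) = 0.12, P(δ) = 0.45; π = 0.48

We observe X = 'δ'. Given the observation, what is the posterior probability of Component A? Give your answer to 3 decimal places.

0.346

Apply Bayes' rule: the posterior for each component is proportional to its prior times its likelihood at x.
Evaluate each component's likelihood at the observed value:
  p_A = P(δ | comp) = 0.22
  p_B = P(δ | comp) = 0.45
Unnormalised posteriors:
  π_A·p_A = 0.52 × 0.22 = 0.1144
  π_B·p_B = 0.48 × 0.45 = 0.216
Evidence: 0.1144 + 0.216 = 0.3304
So the posterior for Component A is 0.1144 / 0.3304 ≈ 0.346.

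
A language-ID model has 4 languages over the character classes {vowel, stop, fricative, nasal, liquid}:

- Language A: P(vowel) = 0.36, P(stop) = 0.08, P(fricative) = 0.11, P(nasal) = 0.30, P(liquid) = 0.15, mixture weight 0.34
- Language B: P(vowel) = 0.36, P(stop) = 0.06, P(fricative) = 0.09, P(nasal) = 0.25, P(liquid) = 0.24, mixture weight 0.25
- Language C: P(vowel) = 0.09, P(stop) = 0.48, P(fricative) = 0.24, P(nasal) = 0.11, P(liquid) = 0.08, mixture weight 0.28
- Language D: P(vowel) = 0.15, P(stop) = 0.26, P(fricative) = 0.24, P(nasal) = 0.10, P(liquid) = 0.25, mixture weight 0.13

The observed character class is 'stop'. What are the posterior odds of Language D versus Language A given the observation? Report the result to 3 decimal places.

Since P(k|x) ∝ P(Z=k) f_k(x), the posterior odds are P(Z=i) f_i(x) / (P(Z=j) f_j(x)).
Evaluate each component's likelihood at the observed value:
  f_A = 0.08
  f_B = 0.06
  f_C = 0.48
  f_D = 0.26
0.0338 / 0.0272 ≈ 1.243

1.243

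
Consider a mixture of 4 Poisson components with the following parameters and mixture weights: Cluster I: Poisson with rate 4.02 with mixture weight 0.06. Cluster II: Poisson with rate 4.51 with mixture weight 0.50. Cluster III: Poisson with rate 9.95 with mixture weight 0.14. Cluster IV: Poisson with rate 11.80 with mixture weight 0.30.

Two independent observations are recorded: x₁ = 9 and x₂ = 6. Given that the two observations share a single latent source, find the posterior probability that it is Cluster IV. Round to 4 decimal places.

By Bayes' theorem, P(k | x) = π_k f_k(x) / Σ_j π_j f_j(x).
Since both observations come from the same component, the likelihood for component k is f_k(x₁)·f_k(x₂).
  L_I = [e^(−4.02)·4.02^9/9! = 0.0135646] × [0.105235] = 0.00142747
  L_II = [e^(−4.51)·4.51^9/9! = 0.0233969] × [0.128546] = 0.00300757
  L_III = [e^(−9.95)·9.95^9/9! = 0.125723] × [0.0643244] = 0.00808706
  L_IV = [e^(−11.80)·11.80^9/9! = 0.0917276] × [0.0281374] = 0.00258098
Prior × likelihood for each component:
  π_I·L_I = 0.06 × 0.00142747 = 8.56483e-05
  π_II·L_II = 0.50 × 0.00300757 = 0.00150379
  π_III·L_III = 0.14 × 0.00808706 = 0.00113219
  π_IV·L_IV = 0.30 × 0.00258098 = 0.000774294
Denominator: 8.56483e-05 + 0.00150379 + 0.00113219 + 0.000774294 = 0.00349592
P(Cluster IV | data) ≈ 0.2215

0.2215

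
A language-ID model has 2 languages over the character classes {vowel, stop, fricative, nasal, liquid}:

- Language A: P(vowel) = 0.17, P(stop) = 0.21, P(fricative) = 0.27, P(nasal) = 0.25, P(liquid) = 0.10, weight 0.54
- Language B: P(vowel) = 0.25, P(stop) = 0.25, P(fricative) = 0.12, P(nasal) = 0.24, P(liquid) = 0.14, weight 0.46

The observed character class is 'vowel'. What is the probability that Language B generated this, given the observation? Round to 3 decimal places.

By Bayes' theorem, P(k | x) = w_k f_k(x) / Σ_j w_j f_j(x).
Component likelihoods at x = 'vowel':
  f_A = P(vowel | comp) = 0.17
  f_B = P(vowel | comp) = 0.25
Unnormalised posteriors:
  w_A·f_A = 0.54 × 0.17 = 0.0918
  w_B·f_B = 0.46 × 0.25 = 0.115
Denominator: 0.0918 + 0.115 = 0.2068
Responsibility of Language B: 0.115 / 0.2068 ≈ 0.556

0.556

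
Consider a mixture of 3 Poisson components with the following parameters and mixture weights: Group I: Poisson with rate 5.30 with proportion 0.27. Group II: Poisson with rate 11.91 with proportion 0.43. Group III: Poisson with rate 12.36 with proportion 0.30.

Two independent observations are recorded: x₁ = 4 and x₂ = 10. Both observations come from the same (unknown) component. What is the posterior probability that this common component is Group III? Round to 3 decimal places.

Apply Bayes' rule: the posterior for each component is proportional to its prior times its likelihood at x.
Since both observations come from the same component, the likelihood for component k is f_k(x₁)·f_k(x₂).
  p_I = [e^(−5.30)·5.30^4/4! = 0.164109] × [0.0240566] = 0.0039479
  p_II = [e^(−11.91)·11.91^4/4! = 0.00563623] × [0.106392] = 0.000599647
  p_III = [e^(−12.36)·12.36^4/4! = 0.00416853] × [0.0982974] = 0.000409755
Multiply by the mixture weights:
  π_I·p_I = 0.27 × 0.0039479 = 0.00106593
  π_II·p_II = 0.43 × 0.000599647 = 0.000257848
  π_III·p_III = 0.30 × 0.000409755 = 0.000122927
Sum: 0.00106593 + 0.000257848 + 0.000122927 = 0.00144671
So the posterior for Group III is 0.000122927 / 0.00144671 ≈ 0.085.

0.085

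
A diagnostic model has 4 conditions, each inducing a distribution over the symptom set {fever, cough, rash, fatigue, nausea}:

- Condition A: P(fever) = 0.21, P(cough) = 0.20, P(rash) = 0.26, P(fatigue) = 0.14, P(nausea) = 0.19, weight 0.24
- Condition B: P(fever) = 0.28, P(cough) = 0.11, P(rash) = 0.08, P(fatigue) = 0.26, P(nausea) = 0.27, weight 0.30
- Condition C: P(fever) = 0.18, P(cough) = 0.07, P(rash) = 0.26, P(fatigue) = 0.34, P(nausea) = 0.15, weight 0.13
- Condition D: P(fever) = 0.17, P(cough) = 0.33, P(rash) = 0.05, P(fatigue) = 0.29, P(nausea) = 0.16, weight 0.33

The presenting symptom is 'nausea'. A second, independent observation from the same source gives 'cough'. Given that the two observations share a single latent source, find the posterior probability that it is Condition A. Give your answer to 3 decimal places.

The responsibility of component k is π_k f_k(x) divided by Σ_j π_j f_j(x).
Since both observations come from the same component, the likelihood for component k is f_k(x₁)·f_k(x₂).
  f_A = [P(nausea | comp) = 0.19] × [0.2] = 0.038
  f_B = [P(nausea | comp) = 0.27] × [0.11] = 0.0297
  f_C = [P(nausea | comp) = 0.15] × [0.07] = 0.0105
  f_D = [P(nausea | comp) = 0.16] × [0.33] = 0.0528
Unnormalised posteriors:
  π_A·f_A = 0.24 × 0.038 = 0.00912
  π_B·f_B = 0.30 × 0.0297 = 0.00891
  π_C·f_C = 0.13 × 0.0105 = 0.001365
  π_D·f_D = 0.33 × 0.0528 = 0.017424
Marginal: 0.00912 + 0.00891 + 0.001365 + 0.017424 = 0.036819
P(Condition A | x₁,x₂) = 0.00912 / 0.036819 ≈ 0.248

0.248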